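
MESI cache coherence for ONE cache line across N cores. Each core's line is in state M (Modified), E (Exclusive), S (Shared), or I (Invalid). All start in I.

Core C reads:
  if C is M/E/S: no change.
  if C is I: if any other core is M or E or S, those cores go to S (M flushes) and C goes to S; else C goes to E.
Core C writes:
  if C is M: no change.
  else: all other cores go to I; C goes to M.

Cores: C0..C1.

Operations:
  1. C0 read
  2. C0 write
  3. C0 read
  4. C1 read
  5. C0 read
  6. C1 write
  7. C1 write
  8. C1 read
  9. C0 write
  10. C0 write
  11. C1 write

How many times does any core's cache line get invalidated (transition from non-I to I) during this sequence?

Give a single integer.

Answer: 3

Derivation:
Op 1: C0 read [C0 read from I: no other sharers -> C0=E (exclusive)] -> [E,I] (invalidations this op: 0; running total: 0)
Op 2: C0 write [C0 write: invalidate none -> C0=M] -> [M,I] (invalidations this op: 0; running total: 0)
Op 3: C0 read [C0 read: already in M, no change] -> [M,I] (invalidations this op: 0; running total: 0)
Op 4: C1 read [C1 read from I: others=['C0=M'] -> C1=S, others downsized to S] -> [S,S] (invalidations this op: 0; running total: 0)
Op 5: C0 read [C0 read: already in S, no change] -> [S,S] (invalidations this op: 0; running total: 0)
Op 6: C1 write [C1 write: invalidate ['C0=S'] -> C1=M] -> [I,M] (invalidations this op: 1; running total: 1)
Op 7: C1 write [C1 write: already M (modified), no change] -> [I,M] (invalidations this op: 0; running total: 1)
Op 8: C1 read [C1 read: already in M, no change] -> [I,M] (invalidations this op: 0; running total: 1)
Op 9: C0 write [C0 write: invalidate ['C1=M'] -> C0=M] -> [M,I] (invalidations this op: 1; running total: 2)
Op 10: C0 write [C0 write: already M (modified), no change] -> [M,I] (invalidations this op: 0; running total: 2)
Op 11: C1 write [C1 write: invalidate ['C0=M'] -> C1=M] -> [I,M] (invalidations this op: 1; running total: 3)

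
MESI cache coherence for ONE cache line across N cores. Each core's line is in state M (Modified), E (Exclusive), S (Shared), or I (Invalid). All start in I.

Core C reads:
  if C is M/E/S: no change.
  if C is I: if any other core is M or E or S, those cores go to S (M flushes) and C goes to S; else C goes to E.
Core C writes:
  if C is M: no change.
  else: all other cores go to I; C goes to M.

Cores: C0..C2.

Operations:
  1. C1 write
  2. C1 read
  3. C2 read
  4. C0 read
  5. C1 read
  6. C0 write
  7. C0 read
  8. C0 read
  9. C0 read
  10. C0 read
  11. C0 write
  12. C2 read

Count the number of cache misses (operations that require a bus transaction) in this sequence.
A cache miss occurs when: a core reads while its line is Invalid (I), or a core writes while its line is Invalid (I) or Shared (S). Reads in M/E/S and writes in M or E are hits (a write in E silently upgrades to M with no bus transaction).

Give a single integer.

Op 1: C1 write [C1 write: invalidate none -> C1=M] -> [I,M,I] [MISS #1: write from I]
Op 2: C1 read [C1 read: already in M, no change] -> [I,M,I] [hit: read from M]
Op 3: C2 read [C2 read from I: others=['C1=M'] -> C2=S, others downsized to S] -> [I,S,S] [MISS #2: read from I]
Op 4: C0 read [C0 read from I: others=['C1=S', 'C2=S'] -> C0=S, others downsized to S] -> [S,S,S] [MISS #3: read from I]
Op 5: C1 read [C1 read: already in S, no change] -> [S,S,S] [hit: read from S]
Op 6: C0 write [C0 write: invalidate ['C1=S', 'C2=S'] -> C0=M] -> [M,I,I] [MISS #4: write from S]
Op 7: C0 read [C0 read: already in M, no change] -> [M,I,I] [hit: read from M]
Op 8: C0 read [C0 read: already in M, no change] -> [M,I,I] [hit: read from M]
Op 9: C0 read [C0 read: already in M, no change] -> [M,I,I] [hit: read from M]
Op 10: C0 read [C0 read: already in M, no change] -> [M,I,I] [hit: read from M]
Op 11: C0 write [C0 write: already M (modified), no change] -> [M,I,I] [hit: write from M]
Op 12: C2 read [C2 read from I: others=['C0=M'] -> C2=S, others downsized to S] -> [S,I,S] [MISS #5: read from I]

Answer: 5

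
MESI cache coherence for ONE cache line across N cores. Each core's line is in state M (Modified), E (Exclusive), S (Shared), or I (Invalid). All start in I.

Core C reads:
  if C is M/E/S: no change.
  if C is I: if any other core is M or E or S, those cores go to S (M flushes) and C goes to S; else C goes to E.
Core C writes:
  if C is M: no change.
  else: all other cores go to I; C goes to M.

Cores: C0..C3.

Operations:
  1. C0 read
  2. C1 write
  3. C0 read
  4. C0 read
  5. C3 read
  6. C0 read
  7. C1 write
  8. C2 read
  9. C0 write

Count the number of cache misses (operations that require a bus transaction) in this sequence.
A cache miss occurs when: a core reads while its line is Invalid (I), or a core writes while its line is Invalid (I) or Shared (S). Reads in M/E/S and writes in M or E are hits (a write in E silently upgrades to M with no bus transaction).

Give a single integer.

Op 1: C0 read [C0 read from I: no other sharers -> C0=E (exclusive)] -> [E,I,I,I] [MISS #1: read from I]
Op 2: C1 write [C1 write: invalidate ['C0=E'] -> C1=M] -> [I,M,I,I] [MISS #2: write from I]
Op 3: C0 read [C0 read from I: others=['C1=M'] -> C0=S, others downsized to S] -> [S,S,I,I] [MISS #3: read from I]
Op 4: C0 read [C0 read: already in S, no change] -> [S,S,I,I] [hit: read from S]
Op 5: C3 read [C3 read from I: others=['C0=S', 'C1=S'] -> C3=S, others downsized to S] -> [S,S,I,S] [MISS #4: read from I]
Op 6: C0 read [C0 read: already in S, no change] -> [S,S,I,S] [hit: read from S]
Op 7: C1 write [C1 write: invalidate ['C0=S', 'C3=S'] -> C1=M] -> [I,M,I,I] [MISS #5: write from S]
Op 8: C2 read [C2 read from I: others=['C1=M'] -> C2=S, others downsized to S] -> [I,S,S,I] [MISS #6: read from I]
Op 9: C0 write [C0 write: invalidate ['C1=S', 'C2=S'] -> C0=M] -> [M,I,I,I] [MISS #7: write from I]

Answer: 7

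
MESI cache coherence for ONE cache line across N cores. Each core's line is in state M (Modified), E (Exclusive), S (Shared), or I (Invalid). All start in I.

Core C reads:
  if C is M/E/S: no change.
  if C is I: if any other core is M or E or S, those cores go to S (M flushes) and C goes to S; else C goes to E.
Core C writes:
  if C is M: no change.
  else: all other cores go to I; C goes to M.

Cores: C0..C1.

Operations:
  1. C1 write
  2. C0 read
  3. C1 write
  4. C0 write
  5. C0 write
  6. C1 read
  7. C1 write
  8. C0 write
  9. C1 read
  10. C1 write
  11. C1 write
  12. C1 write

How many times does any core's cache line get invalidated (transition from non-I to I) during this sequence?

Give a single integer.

Answer: 5

Derivation:
Op 1: C1 write [C1 write: invalidate none -> C1=M] -> [I,M] (invalidations this op: 0; running total: 0)
Op 2: C0 read [C0 read from I: others=['C1=M'] -> C0=S, others downsized to S] -> [S,S] (invalidations this op: 0; running total: 0)
Op 3: C1 write [C1 write: invalidate ['C0=S'] -> C1=M] -> [I,M] (invalidations this op: 1; running total: 1)
Op 4: C0 write [C0 write: invalidate ['C1=M'] -> C0=M] -> [M,I] (invalidations this op: 1; running total: 2)
Op 5: C0 write [C0 write: already M (modified), no change] -> [M,I] (invalidations this op: 0; running total: 2)
Op 6: C1 read [C1 read from I: others=['C0=M'] -> C1=S, others downsized to S] -> [S,S] (invalidations this op: 0; running total: 2)
Op 7: C1 write [C1 write: invalidate ['C0=S'] -> C1=M] -> [I,M] (invalidations this op: 1; running total: 3)
Op 8: C0 write [C0 write: invalidate ['C1=M'] -> C0=M] -> [M,I] (invalidations this op: 1; running total: 4)
Op 9: C1 read [C1 read from I: others=['C0=M'] -> C1=S, others downsized to S] -> [S,S] (invalidations this op: 0; running total: 4)
Op 10: C1 write [C1 write: invalidate ['C0=S'] -> C1=M] -> [I,M] (invalidations this op: 1; running total: 5)
Op 11: C1 write [C1 write: already M (modified), no change] -> [I,M] (invalidations this op: 0; running total: 5)
Op 12: C1 write [C1 write: already M (modified), no change] -> [I,M] (invalidations this op: 0; running total: 5)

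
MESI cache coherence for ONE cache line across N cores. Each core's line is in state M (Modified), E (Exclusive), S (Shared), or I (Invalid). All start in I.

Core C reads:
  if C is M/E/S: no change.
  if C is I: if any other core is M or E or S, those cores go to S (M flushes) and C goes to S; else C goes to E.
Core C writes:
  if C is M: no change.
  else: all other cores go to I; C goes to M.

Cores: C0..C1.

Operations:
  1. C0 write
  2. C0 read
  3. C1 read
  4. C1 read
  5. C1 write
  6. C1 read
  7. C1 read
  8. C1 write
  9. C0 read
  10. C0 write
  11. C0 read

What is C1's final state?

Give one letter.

Answer: I

Derivation:
Op 1: C0 write [C0 write: invalidate none -> C0=M] -> [M,I]
Op 2: C0 read [C0 read: already in M, no change] -> [M,I]
Op 3: C1 read [C1 read from I: others=['C0=M'] -> C1=S, others downsized to S] -> [S,S]
Op 4: C1 read [C1 read: already in S, no change] -> [S,S]
Op 5: C1 write [C1 write: invalidate ['C0=S'] -> C1=M] -> [I,M]
Op 6: C1 read [C1 read: already in M, no change] -> [I,M]
Op 7: C1 read [C1 read: already in M, no change] -> [I,M]
Op 8: C1 write [C1 write: already M (modified), no change] -> [I,M]
Op 9: C0 read [C0 read from I: others=['C1=M'] -> C0=S, others downsized to S] -> [S,S]
Op 10: C0 write [C0 write: invalidate ['C1=S'] -> C0=M] -> [M,I]
Op 11: C0 read [C0 read: already in M, no change] -> [M,I]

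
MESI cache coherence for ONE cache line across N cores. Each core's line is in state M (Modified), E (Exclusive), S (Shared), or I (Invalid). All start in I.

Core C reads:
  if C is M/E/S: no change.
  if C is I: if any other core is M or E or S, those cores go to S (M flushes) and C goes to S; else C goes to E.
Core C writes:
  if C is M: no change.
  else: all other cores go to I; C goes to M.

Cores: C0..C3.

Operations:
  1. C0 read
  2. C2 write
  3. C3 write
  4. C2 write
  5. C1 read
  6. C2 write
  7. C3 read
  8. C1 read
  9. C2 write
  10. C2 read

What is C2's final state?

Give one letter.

Answer: M

Derivation:
Op 1: C0 read [C0 read from I: no other sharers -> C0=E (exclusive)] -> [E,I,I,I]
Op 2: C2 write [C2 write: invalidate ['C0=E'] -> C2=M] -> [I,I,M,I]
Op 3: C3 write [C3 write: invalidate ['C2=M'] -> C3=M] -> [I,I,I,M]
Op 4: C2 write [C2 write: invalidate ['C3=M'] -> C2=M] -> [I,I,M,I]
Op 5: C1 read [C1 read from I: others=['C2=M'] -> C1=S, others downsized to S] -> [I,S,S,I]
Op 6: C2 write [C2 write: invalidate ['C1=S'] -> C2=M] -> [I,I,M,I]
Op 7: C3 read [C3 read from I: others=['C2=M'] -> C3=S, others downsized to S] -> [I,I,S,S]
Op 8: C1 read [C1 read from I: others=['C2=S', 'C3=S'] -> C1=S, others downsized to S] -> [I,S,S,S]
Op 9: C2 write [C2 write: invalidate ['C1=S', 'C3=S'] -> C2=M] -> [I,I,M,I]
Op 10: C2 read [C2 read: already in M, no change] -> [I,I,M,I]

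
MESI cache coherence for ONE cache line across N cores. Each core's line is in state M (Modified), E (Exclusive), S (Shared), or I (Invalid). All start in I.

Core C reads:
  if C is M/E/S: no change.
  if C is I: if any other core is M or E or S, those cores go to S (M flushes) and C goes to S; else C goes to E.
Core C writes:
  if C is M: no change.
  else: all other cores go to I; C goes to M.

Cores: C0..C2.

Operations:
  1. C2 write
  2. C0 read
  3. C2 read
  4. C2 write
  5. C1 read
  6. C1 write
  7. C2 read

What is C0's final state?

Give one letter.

Answer: I

Derivation:
Op 1: C2 write [C2 write: invalidate none -> C2=M] -> [I,I,M]
Op 2: C0 read [C0 read from I: others=['C2=M'] -> C0=S, others downsized to S] -> [S,I,S]
Op 3: C2 read [C2 read: already in S, no change] -> [S,I,S]
Op 4: C2 write [C2 write: invalidate ['C0=S'] -> C2=M] -> [I,I,M]
Op 5: C1 read [C1 read from I: others=['C2=M'] -> C1=S, others downsized to S] -> [I,S,S]
Op 6: C1 write [C1 write: invalidate ['C2=S'] -> C1=M] -> [I,M,I]
Op 7: C2 read [C2 read from I: others=['C1=M'] -> C2=S, others downsized to S] -> [I,S,S]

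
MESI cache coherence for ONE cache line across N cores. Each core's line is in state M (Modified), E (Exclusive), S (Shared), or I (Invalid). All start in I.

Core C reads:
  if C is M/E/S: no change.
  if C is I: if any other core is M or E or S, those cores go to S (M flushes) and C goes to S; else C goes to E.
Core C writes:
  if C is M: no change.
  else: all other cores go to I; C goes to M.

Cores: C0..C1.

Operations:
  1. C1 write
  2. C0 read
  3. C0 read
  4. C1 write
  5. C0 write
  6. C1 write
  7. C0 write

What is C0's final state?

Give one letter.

Answer: M

Derivation:
Op 1: C1 write [C1 write: invalidate none -> C1=M] -> [I,M]
Op 2: C0 read [C0 read from I: others=['C1=M'] -> C0=S, others downsized to S] -> [S,S]
Op 3: C0 read [C0 read: already in S, no change] -> [S,S]
Op 4: C1 write [C1 write: invalidate ['C0=S'] -> C1=M] -> [I,M]
Op 5: C0 write [C0 write: invalidate ['C1=M'] -> C0=M] -> [M,I]
Op 6: C1 write [C1 write: invalidate ['C0=M'] -> C1=M] -> [I,M]
Op 7: C0 write [C0 write: invalidate ['C1=M'] -> C0=M] -> [M,I]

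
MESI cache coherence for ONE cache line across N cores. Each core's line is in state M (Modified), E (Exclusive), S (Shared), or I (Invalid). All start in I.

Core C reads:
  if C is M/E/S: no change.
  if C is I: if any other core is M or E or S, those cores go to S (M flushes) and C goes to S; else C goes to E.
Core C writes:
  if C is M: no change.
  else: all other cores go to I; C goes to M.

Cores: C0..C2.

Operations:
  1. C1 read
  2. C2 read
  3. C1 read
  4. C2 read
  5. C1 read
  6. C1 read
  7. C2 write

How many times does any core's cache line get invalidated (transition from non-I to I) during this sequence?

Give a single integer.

Answer: 1

Derivation:
Op 1: C1 read [C1 read from I: no other sharers -> C1=E (exclusive)] -> [I,E,I] (invalidations this op: 0; running total: 0)
Op 2: C2 read [C2 read from I: others=['C1=E'] -> C2=S, others downsized to S] -> [I,S,S] (invalidations this op: 0; running total: 0)
Op 3: C1 read [C1 read: already in S, no change] -> [I,S,S] (invalidations this op: 0; running total: 0)
Op 4: C2 read [C2 read: already in S, no change] -> [I,S,S] (invalidations this op: 0; running total: 0)
Op 5: C1 read [C1 read: already in S, no change] -> [I,S,S] (invalidations this op: 0; running total: 0)
Op 6: C1 read [C1 read: already in S, no change] -> [I,S,S] (invalidations this op: 0; running total: 0)
Op 7: C2 write [C2 write: invalidate ['C1=S'] -> C2=M] -> [I,I,M] (invalidations this op: 1; running total: 1)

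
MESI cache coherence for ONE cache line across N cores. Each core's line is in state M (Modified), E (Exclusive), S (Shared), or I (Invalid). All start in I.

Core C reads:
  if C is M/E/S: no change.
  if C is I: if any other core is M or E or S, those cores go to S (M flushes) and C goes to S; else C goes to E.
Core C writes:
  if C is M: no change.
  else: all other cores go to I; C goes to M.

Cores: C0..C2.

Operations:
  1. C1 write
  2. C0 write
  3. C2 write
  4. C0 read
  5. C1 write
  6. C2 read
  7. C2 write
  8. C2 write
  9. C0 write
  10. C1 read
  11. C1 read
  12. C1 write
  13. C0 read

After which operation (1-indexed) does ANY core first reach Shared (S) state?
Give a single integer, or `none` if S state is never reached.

Op 1: C1 write [C1 write: invalidate none -> C1=M] -> [I,M,I]
Op 2: C0 write [C0 write: invalidate ['C1=M'] -> C0=M] -> [M,I,I]
Op 3: C2 write [C2 write: invalidate ['C0=M'] -> C2=M] -> [I,I,M]
Op 4: C0 read [C0 read from I: others=['C2=M'] -> C0=S, others downsized to S] -> [S,I,S]
  -> First S state at op 4; remaining ops need not be traced.

Answer: 4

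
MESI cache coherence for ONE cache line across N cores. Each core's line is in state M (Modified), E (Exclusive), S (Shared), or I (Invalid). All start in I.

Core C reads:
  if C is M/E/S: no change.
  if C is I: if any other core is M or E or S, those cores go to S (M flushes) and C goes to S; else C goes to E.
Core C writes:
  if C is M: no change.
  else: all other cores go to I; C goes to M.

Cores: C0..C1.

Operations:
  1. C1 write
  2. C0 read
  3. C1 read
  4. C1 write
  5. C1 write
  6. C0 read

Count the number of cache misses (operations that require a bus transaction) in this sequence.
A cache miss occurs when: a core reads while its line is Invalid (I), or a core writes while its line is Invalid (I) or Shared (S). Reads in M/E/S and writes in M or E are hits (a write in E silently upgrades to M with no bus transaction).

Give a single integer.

Op 1: C1 write [C1 write: invalidate none -> C1=M] -> [I,M] [MISS #1: write from I]
Op 2: C0 read [C0 read from I: others=['C1=M'] -> C0=S, others downsized to S] -> [S,S] [MISS #2: read from I]
Op 3: C1 read [C1 read: already in S, no change] -> [S,S] [hit: read from S]
Op 4: C1 write [C1 write: invalidate ['C0=S'] -> C1=M] -> [I,M] [MISS #3: write from S]
Op 5: C1 write [C1 write: already M (modified), no change] -> [I,M] [hit: write from M]
Op 6: C0 read [C0 read from I: others=['C1=M'] -> C0=S, others downsized to S] -> [S,S] [MISS #4: read from I]

Answer: 4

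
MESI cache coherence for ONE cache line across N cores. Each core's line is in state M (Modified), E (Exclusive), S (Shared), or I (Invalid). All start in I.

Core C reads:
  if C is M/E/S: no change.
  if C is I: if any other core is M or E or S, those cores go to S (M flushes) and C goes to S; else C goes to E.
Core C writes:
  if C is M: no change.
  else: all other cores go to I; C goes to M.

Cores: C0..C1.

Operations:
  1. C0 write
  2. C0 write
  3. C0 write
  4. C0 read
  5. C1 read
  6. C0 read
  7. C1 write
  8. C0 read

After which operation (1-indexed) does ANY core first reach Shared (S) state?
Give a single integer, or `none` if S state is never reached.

Op 1: C0 write [C0 write: invalidate none -> C0=M] -> [M,I]
Op 2: C0 write [C0 write: already M (modified), no change] -> [M,I]
Op 3: C0 write [C0 write: already M (modified), no change] -> [M,I]
Op 4: C0 read [C0 read: already in M, no change] -> [M,I]
Op 5: C1 read [C1 read from I: others=['C0=M'] -> C1=S, others downsized to S] -> [S,S]
  -> First S state at op 5; remaining ops need not be traced.

Answer: 5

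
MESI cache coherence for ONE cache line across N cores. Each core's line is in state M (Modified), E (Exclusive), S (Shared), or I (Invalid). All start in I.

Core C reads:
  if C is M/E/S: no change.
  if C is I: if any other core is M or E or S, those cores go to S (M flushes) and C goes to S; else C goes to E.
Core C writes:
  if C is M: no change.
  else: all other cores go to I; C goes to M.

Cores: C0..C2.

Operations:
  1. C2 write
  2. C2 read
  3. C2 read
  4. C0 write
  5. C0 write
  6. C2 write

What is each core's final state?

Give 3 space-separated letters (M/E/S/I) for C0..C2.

Answer: I I M

Derivation:
Op 1: C2 write [C2 write: invalidate none -> C2=M] -> [I,I,M]
Op 2: C2 read [C2 read: already in M, no change] -> [I,I,M]
Op 3: C2 read [C2 read: already in M, no change] -> [I,I,M]
Op 4: C0 write [C0 write: invalidate ['C2=M'] -> C0=M] -> [M,I,I]
Op 5: C0 write [C0 write: already M (modified), no change] -> [M,I,I]
Op 6: C2 write [C2 write: invalidate ['C0=M'] -> C2=M] -> [I,I,M]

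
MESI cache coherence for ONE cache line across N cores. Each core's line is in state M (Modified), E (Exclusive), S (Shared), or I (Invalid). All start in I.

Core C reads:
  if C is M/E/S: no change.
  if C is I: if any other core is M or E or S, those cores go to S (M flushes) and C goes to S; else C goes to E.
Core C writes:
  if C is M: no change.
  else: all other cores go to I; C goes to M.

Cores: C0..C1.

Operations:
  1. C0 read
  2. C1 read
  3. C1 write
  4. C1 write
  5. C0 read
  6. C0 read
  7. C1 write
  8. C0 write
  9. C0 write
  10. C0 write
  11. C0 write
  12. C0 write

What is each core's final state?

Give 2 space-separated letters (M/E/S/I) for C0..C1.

Op 1: C0 read [C0 read from I: no other sharers -> C0=E (exclusive)] -> [E,I]
Op 2: C1 read [C1 read from I: others=['C0=E'] -> C1=S, others downsized to S] -> [S,S]
Op 3: C1 write [C1 write: invalidate ['C0=S'] -> C1=M] -> [I,M]
Op 4: C1 write [C1 write: already M (modified), no change] -> [I,M]
Op 5: C0 read [C0 read from I: others=['C1=M'] -> C0=S, others downsized to S] -> [S,S]
Op 6: C0 read [C0 read: already in S, no change] -> [S,S]
Op 7: C1 write [C1 write: invalidate ['C0=S'] -> C1=M] -> [I,M]
Op 8: C0 write [C0 write: invalidate ['C1=M'] -> C0=M] -> [M,I]
Op 9: C0 write [C0 write: already M (modified), no change] -> [M,I]
Op 10: C0 write [C0 write: already M (modified), no change] -> [M,I]
Op 11: C0 write [C0 write: already M (modified), no change] -> [M,I]
Op 12: C0 write [C0 write: already M (modified), no change] -> [M,I]

Answer: M I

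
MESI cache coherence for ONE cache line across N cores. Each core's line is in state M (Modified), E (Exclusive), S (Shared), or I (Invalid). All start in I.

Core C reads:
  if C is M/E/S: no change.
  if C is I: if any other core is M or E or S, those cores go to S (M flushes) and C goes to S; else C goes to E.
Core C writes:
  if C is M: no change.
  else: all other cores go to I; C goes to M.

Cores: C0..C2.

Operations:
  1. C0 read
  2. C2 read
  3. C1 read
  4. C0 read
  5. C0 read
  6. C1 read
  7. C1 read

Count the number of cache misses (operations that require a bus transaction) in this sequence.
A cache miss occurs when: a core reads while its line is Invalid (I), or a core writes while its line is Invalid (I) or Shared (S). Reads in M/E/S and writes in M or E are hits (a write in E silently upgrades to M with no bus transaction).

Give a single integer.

Answer: 3

Derivation:
Op 1: C0 read [C0 read from I: no other sharers -> C0=E (exclusive)] -> [E,I,I] [MISS #1: read from I]
Op 2: C2 read [C2 read from I: others=['C0=E'] -> C2=S, others downsized to S] -> [S,I,S] [MISS #2: read from I]
Op 3: C1 read [C1 read from I: others=['C0=S', 'C2=S'] -> C1=S, others downsized to S] -> [S,S,S] [MISS #3: read from I]
Op 4: C0 read [C0 read: already in S, no change] -> [S,S,S] [hit: read from S]
Op 5: C0 read [C0 read: already in S, no change] -> [S,S,S] [hit: read from S]
Op 6: C1 read [C1 read: already in S, no change] -> [S,S,S] [hit: read from S]
Op 7: C1 read [C1 read: already in S, no change] -> [S,S,S] [hit: read from S]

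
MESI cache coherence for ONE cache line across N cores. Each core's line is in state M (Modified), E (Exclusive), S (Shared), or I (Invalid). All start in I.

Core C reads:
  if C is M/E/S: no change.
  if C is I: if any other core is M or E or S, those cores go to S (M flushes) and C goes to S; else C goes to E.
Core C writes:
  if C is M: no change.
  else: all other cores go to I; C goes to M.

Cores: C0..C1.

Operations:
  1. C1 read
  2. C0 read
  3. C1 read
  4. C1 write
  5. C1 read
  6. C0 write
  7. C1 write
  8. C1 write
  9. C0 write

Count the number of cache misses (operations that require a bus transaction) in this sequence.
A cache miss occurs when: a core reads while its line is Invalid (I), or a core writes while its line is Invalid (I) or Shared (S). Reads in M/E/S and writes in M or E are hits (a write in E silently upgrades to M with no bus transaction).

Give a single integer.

Answer: 6

Derivation:
Op 1: C1 read [C1 read from I: no other sharers -> C1=E (exclusive)] -> [I,E] [MISS #1: read from I]
Op 2: C0 read [C0 read from I: others=['C1=E'] -> C0=S, others downsized to S] -> [S,S] [MISS #2: read from I]
Op 3: C1 read [C1 read: already in S, no change] -> [S,S] [hit: read from S]
Op 4: C1 write [C1 write: invalidate ['C0=S'] -> C1=M] -> [I,M] [MISS #3: write from S]
Op 5: C1 read [C1 read: already in M, no change] -> [I,M] [hit: read from M]
Op 6: C0 write [C0 write: invalidate ['C1=M'] -> C0=M] -> [M,I] [MISS #4: write from I]
Op 7: C1 write [C1 write: invalidate ['C0=M'] -> C1=M] -> [I,M] [MISS #5: write from I]
Op 8: C1 write [C1 write: already M (modified), no change] -> [I,M] [hit: write from M]
Op 9: C0 write [C0 write: invalidate ['C1=M'] -> C0=M] -> [M,I] [MISS #6: write from I]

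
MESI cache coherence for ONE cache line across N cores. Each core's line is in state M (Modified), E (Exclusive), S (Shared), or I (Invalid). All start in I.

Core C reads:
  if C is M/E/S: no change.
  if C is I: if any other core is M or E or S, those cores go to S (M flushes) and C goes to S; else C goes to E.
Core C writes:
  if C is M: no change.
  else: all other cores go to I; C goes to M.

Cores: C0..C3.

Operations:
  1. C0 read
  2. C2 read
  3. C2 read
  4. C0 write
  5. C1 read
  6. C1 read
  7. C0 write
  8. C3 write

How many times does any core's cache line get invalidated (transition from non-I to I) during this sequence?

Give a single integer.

Op 1: C0 read [C0 read from I: no other sharers -> C0=E (exclusive)] -> [E,I,I,I] (invalidations this op: 0; running total: 0)
Op 2: C2 read [C2 read from I: others=['C0=E'] -> C2=S, others downsized to S] -> [S,I,S,I] (invalidations this op: 0; running total: 0)
Op 3: C2 read [C2 read: already in S, no change] -> [S,I,S,I] (invalidations this op: 0; running total: 0)
Op 4: C0 write [C0 write: invalidate ['C2=S'] -> C0=M] -> [M,I,I,I] (invalidations this op: 1; running total: 1)
Op 5: C1 read [C1 read from I: others=['C0=M'] -> C1=S, others downsized to S] -> [S,S,I,I] (invalidations this op: 0; running total: 1)
Op 6: C1 read [C1 read: already in S, no change] -> [S,S,I,I] (invalidations this op: 0; running total: 1)
Op 7: C0 write [C0 write: invalidate ['C1=S'] -> C0=M] -> [M,I,I,I] (invalidations this op: 1; running total: 2)
Op 8: C3 write [C3 write: invalidate ['C0=M'] -> C3=M] -> [I,I,I,M] (invalidations this op: 1; running total: 3)

Answer: 3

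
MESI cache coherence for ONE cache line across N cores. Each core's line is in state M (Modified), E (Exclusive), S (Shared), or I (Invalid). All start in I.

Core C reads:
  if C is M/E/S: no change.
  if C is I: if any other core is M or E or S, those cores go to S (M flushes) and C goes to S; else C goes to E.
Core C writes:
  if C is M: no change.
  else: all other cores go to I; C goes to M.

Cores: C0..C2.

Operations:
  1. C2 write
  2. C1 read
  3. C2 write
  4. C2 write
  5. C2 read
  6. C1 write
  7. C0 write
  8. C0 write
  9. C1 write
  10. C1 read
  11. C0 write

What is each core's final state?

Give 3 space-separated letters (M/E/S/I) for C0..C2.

Answer: M I I

Derivation:
Op 1: C2 write [C2 write: invalidate none -> C2=M] -> [I,I,M]
Op 2: C1 read [C1 read from I: others=['C2=M'] -> C1=S, others downsized to S] -> [I,S,S]
Op 3: C2 write [C2 write: invalidate ['C1=S'] -> C2=M] -> [I,I,M]
Op 4: C2 write [C2 write: already M (modified), no change] -> [I,I,M]
Op 5: C2 read [C2 read: already in M, no change] -> [I,I,M]
Op 6: C1 write [C1 write: invalidate ['C2=M'] -> C1=M] -> [I,M,I]
Op 7: C0 write [C0 write: invalidate ['C1=M'] -> C0=M] -> [M,I,I]
Op 8: C0 write [C0 write: already M (modified), no change] -> [M,I,I]
Op 9: C1 write [C1 write: invalidate ['C0=M'] -> C1=M] -> [I,M,I]
Op 10: C1 read [C1 read: already in M, no change] -> [I,M,I]
Op 11: C0 write [C0 write: invalidate ['C1=M'] -> C0=M] -> [M,I,I]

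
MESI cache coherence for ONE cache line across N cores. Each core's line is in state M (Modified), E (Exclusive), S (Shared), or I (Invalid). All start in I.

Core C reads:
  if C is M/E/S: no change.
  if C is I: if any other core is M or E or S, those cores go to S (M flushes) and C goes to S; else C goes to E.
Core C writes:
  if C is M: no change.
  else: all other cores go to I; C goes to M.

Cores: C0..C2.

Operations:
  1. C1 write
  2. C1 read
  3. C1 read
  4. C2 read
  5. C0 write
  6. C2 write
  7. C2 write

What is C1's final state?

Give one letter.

Op 1: C1 write [C1 write: invalidate none -> C1=M] -> [I,M,I]
Op 2: C1 read [C1 read: already in M, no change] -> [I,M,I]
Op 3: C1 read [C1 read: already in M, no change] -> [I,M,I]
Op 4: C2 read [C2 read from I: others=['C1=M'] -> C2=S, others downsized to S] -> [I,S,S]
Op 5: C0 write [C0 write: invalidate ['C1=S', 'C2=S'] -> C0=M] -> [M,I,I]
Op 6: C2 write [C2 write: invalidate ['C0=M'] -> C2=M] -> [I,I,M]
Op 7: C2 write [C2 write: already M (modified), no change] -> [I,I,M]

Answer: I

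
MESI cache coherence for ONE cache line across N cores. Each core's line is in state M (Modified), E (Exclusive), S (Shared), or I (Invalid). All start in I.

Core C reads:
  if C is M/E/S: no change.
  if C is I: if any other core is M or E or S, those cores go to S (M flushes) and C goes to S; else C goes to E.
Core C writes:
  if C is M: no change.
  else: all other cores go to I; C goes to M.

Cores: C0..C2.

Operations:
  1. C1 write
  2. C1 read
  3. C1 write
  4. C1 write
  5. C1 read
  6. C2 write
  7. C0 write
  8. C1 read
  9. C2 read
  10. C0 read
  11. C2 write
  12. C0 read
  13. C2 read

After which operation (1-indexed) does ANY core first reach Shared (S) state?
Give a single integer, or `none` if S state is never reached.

Answer: 8

Derivation:
Op 1: C1 write [C1 write: invalidate none -> C1=M] -> [I,M,I]
Op 2: C1 read [C1 read: already in M, no change] -> [I,M,I]
Op 3: C1 write [C1 write: already M (modified), no change] -> [I,M,I]
Op 4: C1 write [C1 write: already M (modified), no change] -> [I,M,I]
Op 5: C1 read [C1 read: already in M, no change] -> [I,M,I]
Op 6: C2 write [C2 write: invalidate ['C1=M'] -> C2=M] -> [I,I,M]
Op 7: C0 write [C0 write: invalidate ['C2=M'] -> C0=M] -> [M,I,I]
Op 8: C1 read [C1 read from I: others=['C0=M'] -> C1=S, others downsized to S] -> [S,S,I]
  -> First S state at op 8; remaining ops need not be traced.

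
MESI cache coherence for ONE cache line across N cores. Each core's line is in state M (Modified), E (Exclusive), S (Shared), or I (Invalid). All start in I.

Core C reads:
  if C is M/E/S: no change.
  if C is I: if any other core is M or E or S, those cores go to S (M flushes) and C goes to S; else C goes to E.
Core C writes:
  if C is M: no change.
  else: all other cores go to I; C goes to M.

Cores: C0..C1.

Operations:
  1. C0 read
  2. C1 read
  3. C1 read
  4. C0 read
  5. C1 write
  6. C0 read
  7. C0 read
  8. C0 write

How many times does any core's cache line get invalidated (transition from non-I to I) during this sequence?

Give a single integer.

Op 1: C0 read [C0 read from I: no other sharers -> C0=E (exclusive)] -> [E,I] (invalidations this op: 0; running total: 0)
Op 2: C1 read [C1 read from I: others=['C0=E'] -> C1=S, others downsized to S] -> [S,S] (invalidations this op: 0; running total: 0)
Op 3: C1 read [C1 read: already in S, no change] -> [S,S] (invalidations this op: 0; running total: 0)
Op 4: C0 read [C0 read: already in S, no change] -> [S,S] (invalidations this op: 0; running total: 0)
Op 5: C1 write [C1 write: invalidate ['C0=S'] -> C1=M] -> [I,M] (invalidations this op: 1; running total: 1)
Op 6: C0 read [C0 read from I: others=['C1=M'] -> C0=S, others downsized to S] -> [S,S] (invalidations this op: 0; running total: 1)
Op 7: C0 read [C0 read: already in S, no change] -> [S,S] (invalidations this op: 0; running total: 1)
Op 8: C0 write [C0 write: invalidate ['C1=S'] -> C0=M] -> [M,I] (invalidations this op: 1; running total: 2)

Answer: 2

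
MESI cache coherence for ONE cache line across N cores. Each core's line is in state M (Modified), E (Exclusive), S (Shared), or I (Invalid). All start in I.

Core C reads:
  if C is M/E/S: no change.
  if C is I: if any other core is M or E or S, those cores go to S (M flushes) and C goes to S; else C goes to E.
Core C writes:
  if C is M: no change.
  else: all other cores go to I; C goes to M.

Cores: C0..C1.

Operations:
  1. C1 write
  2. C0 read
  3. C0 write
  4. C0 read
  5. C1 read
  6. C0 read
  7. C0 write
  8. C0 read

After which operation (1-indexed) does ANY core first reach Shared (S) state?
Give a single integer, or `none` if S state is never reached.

Answer: 2

Derivation:
Op 1: C1 write [C1 write: invalidate none -> C1=M] -> [I,M]
Op 2: C0 read [C0 read from I: others=['C1=M'] -> C0=S, others downsized to S] -> [S,S]
  -> First S state at op 2; remaining ops need not be traced.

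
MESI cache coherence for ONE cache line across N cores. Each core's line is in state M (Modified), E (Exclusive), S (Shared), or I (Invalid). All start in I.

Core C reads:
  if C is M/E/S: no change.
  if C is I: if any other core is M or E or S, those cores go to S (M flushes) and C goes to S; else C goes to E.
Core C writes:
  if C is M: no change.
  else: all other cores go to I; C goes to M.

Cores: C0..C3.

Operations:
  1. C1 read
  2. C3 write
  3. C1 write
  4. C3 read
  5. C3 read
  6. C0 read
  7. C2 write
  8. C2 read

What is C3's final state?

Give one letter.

Op 1: C1 read [C1 read from I: no other sharers -> C1=E (exclusive)] -> [I,E,I,I]
Op 2: C3 write [C3 write: invalidate ['C1=E'] -> C3=M] -> [I,I,I,M]
Op 3: C1 write [C1 write: invalidate ['C3=M'] -> C1=M] -> [I,M,I,I]
Op 4: C3 read [C3 read from I: others=['C1=M'] -> C3=S, others downsized to S] -> [I,S,I,S]
Op 5: C3 read [C3 read: already in S, no change] -> [I,S,I,S]
Op 6: C0 read [C0 read from I: others=['C1=S', 'C3=S'] -> C0=S, others downsized to S] -> [S,S,I,S]
Op 7: C2 write [C2 write: invalidate ['C0=S', 'C1=S', 'C3=S'] -> C2=M] -> [I,I,M,I]
Op 8: C2 read [C2 read: already in M, no change] -> [I,I,M,I]

Answer: I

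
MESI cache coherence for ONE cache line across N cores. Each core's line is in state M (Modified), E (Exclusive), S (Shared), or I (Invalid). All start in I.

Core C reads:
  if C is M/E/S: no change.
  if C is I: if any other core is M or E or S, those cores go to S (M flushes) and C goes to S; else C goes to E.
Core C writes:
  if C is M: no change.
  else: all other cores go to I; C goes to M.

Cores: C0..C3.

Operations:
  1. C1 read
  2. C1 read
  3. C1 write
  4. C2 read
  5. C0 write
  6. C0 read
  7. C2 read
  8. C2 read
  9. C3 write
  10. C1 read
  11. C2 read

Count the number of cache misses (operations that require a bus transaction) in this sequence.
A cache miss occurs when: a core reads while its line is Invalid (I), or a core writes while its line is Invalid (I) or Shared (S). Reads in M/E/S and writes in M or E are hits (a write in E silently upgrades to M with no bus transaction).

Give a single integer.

Answer: 7

Derivation:
Op 1: C1 read [C1 read from I: no other sharers -> C1=E (exclusive)] -> [I,E,I,I] [MISS #1: read from I]
Op 2: C1 read [C1 read: already in E, no change] -> [I,E,I,I] [hit: read from E]
Op 3: C1 write [C1 write: invalidate none -> C1=M] -> [I,M,I,I] [hit: write from E is a silent E->M upgrade, no bus transaction]
Op 4: C2 read [C2 read from I: others=['C1=M'] -> C2=S, others downsized to S] -> [I,S,S,I] [MISS #2: read from I]
Op 5: C0 write [C0 write: invalidate ['C1=S', 'C2=S'] -> C0=M] -> [M,I,I,I] [MISS #3: write from I]
Op 6: C0 read [C0 read: already in M, no change] -> [M,I,I,I] [hit: read from M]
Op 7: C2 read [C2 read from I: others=['C0=M'] -> C2=S, others downsized to S] -> [S,I,S,I] [MISS #4: read from I]
Op 8: C2 read [C2 read: already in S, no change] -> [S,I,S,I] [hit: read from S]
Op 9: C3 write [C3 write: invalidate ['C0=S', 'C2=S'] -> C3=M] -> [I,I,I,M] [MISS #5: write from I]
Op 10: C1 read [C1 read from I: others=['C3=M'] -> C1=S, others downsized to S] -> [I,S,I,S] [MISS #6: read from I]
Op 11: C2 read [C2 read from I: others=['C1=S', 'C3=S'] -> C2=S, others downsized to S] -> [I,S,S,S] [MISS #7: read from I]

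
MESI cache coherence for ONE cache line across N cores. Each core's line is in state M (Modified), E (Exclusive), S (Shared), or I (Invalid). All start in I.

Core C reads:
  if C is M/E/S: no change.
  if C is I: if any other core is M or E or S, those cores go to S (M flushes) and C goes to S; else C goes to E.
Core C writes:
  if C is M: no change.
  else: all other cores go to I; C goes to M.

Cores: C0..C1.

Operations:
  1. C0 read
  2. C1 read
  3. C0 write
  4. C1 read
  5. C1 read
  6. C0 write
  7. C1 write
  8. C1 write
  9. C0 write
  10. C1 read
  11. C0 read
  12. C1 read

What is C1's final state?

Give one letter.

Answer: S

Derivation:
Op 1: C0 read [C0 read from I: no other sharers -> C0=E (exclusive)] -> [E,I]
Op 2: C1 read [C1 read from I: others=['C0=E'] -> C1=S, others downsized to S] -> [S,S]
Op 3: C0 write [C0 write: invalidate ['C1=S'] -> C0=M] -> [M,I]
Op 4: C1 read [C1 read from I: others=['C0=M'] -> C1=S, others downsized to S] -> [S,S]
Op 5: C1 read [C1 read: already in S, no change] -> [S,S]
Op 6: C0 write [C0 write: invalidate ['C1=S'] -> C0=M] -> [M,I]
Op 7: C1 write [C1 write: invalidate ['C0=M'] -> C1=M] -> [I,M]
Op 8: C1 write [C1 write: already M (modified), no change] -> [I,M]
Op 9: C0 write [C0 write: invalidate ['C1=M'] -> C0=M] -> [M,I]
Op 10: C1 read [C1 read from I: others=['C0=M'] -> C1=S, others downsized to S] -> [S,S]
Op 11: C0 read [C0 read: already in S, no change] -> [S,S]
Op 12: C1 read [C1 read: already in S, no change] -> [S,S]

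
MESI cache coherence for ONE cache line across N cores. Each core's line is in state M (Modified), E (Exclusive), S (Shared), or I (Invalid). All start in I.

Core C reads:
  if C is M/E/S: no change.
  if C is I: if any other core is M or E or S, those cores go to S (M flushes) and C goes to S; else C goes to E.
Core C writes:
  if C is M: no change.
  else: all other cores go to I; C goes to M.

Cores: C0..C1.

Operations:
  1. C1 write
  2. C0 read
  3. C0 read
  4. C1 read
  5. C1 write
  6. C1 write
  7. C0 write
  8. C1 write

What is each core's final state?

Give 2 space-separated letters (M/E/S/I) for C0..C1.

Answer: I M

Derivation:
Op 1: C1 write [C1 write: invalidate none -> C1=M] -> [I,M]
Op 2: C0 read [C0 read from I: others=['C1=M'] -> C0=S, others downsized to S] -> [S,S]
Op 3: C0 read [C0 read: already in S, no change] -> [S,S]
Op 4: C1 read [C1 read: already in S, no change] -> [S,S]
Op 5: C1 write [C1 write: invalidate ['C0=S'] -> C1=M] -> [I,M]
Op 6: C1 write [C1 write: already M (modified), no change] -> [I,M]
Op 7: C0 write [C0 write: invalidate ['C1=M'] -> C0=M] -> [M,I]
Op 8: C1 write [C1 write: invalidate ['C0=M'] -> C1=M] -> [I,M]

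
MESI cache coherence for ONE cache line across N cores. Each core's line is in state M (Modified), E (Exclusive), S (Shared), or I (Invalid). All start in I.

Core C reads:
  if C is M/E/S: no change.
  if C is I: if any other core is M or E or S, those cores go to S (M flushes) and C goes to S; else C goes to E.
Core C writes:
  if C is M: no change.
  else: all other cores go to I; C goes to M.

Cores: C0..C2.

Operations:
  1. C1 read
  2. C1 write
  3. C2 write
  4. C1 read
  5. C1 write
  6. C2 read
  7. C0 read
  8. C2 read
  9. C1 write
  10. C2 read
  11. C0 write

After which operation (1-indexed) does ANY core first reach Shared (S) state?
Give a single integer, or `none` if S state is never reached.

Op 1: C1 read [C1 read from I: no other sharers -> C1=E (exclusive)] -> [I,E,I]
Op 2: C1 write [C1 write: invalidate none -> C1=M] -> [I,M,I]
Op 3: C2 write [C2 write: invalidate ['C1=M'] -> C2=M] -> [I,I,M]
Op 4: C1 read [C1 read from I: others=['C2=M'] -> C1=S, others downsized to S] -> [I,S,S]
  -> First S state at op 4; remaining ops need not be traced.

Answer: 4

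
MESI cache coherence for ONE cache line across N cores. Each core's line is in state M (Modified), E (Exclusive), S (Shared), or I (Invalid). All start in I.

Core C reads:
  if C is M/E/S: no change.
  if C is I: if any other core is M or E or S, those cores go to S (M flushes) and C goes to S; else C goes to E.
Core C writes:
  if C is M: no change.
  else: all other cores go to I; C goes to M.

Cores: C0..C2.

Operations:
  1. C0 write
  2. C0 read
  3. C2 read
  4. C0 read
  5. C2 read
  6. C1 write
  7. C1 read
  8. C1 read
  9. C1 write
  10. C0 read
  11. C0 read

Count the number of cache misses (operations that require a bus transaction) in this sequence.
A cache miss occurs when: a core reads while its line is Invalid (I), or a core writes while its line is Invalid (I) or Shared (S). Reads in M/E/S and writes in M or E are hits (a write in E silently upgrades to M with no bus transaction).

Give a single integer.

Answer: 4

Derivation:
Op 1: C0 write [C0 write: invalidate none -> C0=M] -> [M,I,I] [MISS #1: write from I]
Op 2: C0 read [C0 read: already in M, no change] -> [M,I,I] [hit: read from M]
Op 3: C2 read [C2 read from I: others=['C0=M'] -> C2=S, others downsized to S] -> [S,I,S] [MISS #2: read from I]
Op 4: C0 read [C0 read: already in S, no change] -> [S,I,S] [hit: read from S]
Op 5: C2 read [C2 read: already in S, no change] -> [S,I,S] [hit: read from S]
Op 6: C1 write [C1 write: invalidate ['C0=S', 'C2=S'] -> C1=M] -> [I,M,I] [MISS #3: write from I]
Op 7: C1 read [C1 read: already in M, no change] -> [I,M,I] [hit: read from M]
Op 8: C1 read [C1 read: already in M, no change] -> [I,M,I] [hit: read from M]
Op 9: C1 write [C1 write: already M (modified), no change] -> [I,M,I] [hit: write from M]
Op 10: C0 read [C0 read from I: others=['C1=M'] -> C0=S, others downsized to S] -> [S,S,I] [MISS #4: read from I]
Op 11: C0 read [C0 read: already in S, no change] -> [S,S,I] [hit: read from S]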